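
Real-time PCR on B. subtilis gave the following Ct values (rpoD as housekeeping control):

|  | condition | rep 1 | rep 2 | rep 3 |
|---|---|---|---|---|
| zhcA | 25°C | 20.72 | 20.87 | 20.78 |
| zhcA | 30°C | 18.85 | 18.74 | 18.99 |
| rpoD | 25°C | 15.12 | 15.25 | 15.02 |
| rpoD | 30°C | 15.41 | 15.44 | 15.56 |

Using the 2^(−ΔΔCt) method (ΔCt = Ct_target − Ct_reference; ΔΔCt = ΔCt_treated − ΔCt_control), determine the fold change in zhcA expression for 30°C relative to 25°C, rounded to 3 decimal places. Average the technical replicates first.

4.823

Mean Ct: zhcA 25°C 20.790; zhcA 30°C 18.860; rpoD 25°C 15.130; rpoD 30°C 15.470
ΔCt(25°C) = 20.790 − 15.130 = 5.660
ΔCt(30°C) = 18.860 − 15.470 = 3.390
ΔΔCt = 3.390 − 5.660 = -2.270
Fold change = 2^(−(-2.270)) = 2^2.270 = 4.8232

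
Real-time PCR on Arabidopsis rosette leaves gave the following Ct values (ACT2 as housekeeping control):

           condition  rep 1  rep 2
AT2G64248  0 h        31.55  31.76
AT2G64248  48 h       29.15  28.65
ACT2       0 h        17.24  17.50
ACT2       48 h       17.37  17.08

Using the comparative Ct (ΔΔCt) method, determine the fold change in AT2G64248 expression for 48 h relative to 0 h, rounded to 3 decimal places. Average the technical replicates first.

6.105

Mean Ct: AT2G64248 0 h 31.655; AT2G64248 48 h 28.900; ACT2 0 h 17.370; ACT2 48 h 17.225
ΔCt(0 h) = 31.655 − 17.370 = 14.285
ΔCt(48 h) = 28.900 − 17.225 = 11.675
ΔΔCt = 11.675 − 14.285 = -2.610
Fold change = 2^(−(-2.610)) = 2^2.610 = 6.1050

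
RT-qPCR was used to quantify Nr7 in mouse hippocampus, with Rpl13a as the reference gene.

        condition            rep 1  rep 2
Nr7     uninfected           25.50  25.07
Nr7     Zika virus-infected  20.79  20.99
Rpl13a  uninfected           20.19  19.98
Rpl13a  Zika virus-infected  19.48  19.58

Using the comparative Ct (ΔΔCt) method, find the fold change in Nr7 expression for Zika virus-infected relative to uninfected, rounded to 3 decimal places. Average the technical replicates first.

14.320

Mean Ct: Nr7 uninfected 25.285; Nr7 Zika virus-infected 20.890; Rpl13a uninfected 20.085; Rpl13a Zika virus-infected 19.530
ΔCt(uninfected) = 25.285 − 20.085 = 5.200
ΔCt(Zika virus-infected) = 20.890 − 19.530 = 1.360
ΔΔCt = 1.360 − 5.200 = -3.840
Fold change = 2^(−(-3.840)) = 2^3.840 = 14.3204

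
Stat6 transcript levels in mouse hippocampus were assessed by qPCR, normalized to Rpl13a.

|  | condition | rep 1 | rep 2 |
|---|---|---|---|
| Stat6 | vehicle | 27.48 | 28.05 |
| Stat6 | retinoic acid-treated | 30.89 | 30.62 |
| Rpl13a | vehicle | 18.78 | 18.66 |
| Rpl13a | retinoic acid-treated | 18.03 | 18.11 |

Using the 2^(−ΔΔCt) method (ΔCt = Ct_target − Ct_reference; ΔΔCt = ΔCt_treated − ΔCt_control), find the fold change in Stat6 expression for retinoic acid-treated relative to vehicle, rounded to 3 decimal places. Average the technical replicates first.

Mean Ct: Stat6 vehicle 27.765; Stat6 retinoic acid-treated 30.755; Rpl13a vehicle 18.720; Rpl13a retinoic acid-treated 18.070
ΔCt(vehicle) = 27.765 − 18.720 = 9.045
ΔCt(retinoic acid-treated) = 30.755 − 18.070 = 12.685
ΔΔCt = 12.685 − 9.045 = 3.640
Fold change = 2^(−3.640) = 0.0802

0.080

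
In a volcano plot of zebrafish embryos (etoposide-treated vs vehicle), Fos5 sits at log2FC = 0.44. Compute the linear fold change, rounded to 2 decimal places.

Fold change = 2^(0.44) = 1.357

1.36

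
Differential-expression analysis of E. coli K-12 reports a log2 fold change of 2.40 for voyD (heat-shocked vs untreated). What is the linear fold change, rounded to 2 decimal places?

Fold change = 2^(2.40) = 5.278

5.28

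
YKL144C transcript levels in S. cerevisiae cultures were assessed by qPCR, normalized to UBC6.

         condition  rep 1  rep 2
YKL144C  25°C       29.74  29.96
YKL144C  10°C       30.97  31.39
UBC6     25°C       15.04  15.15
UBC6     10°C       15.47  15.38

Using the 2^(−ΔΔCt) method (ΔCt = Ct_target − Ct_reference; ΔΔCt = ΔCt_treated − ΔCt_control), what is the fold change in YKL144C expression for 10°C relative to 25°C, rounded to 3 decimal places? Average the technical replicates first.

0.500

Mean Ct: YKL144C 25°C 29.850; YKL144C 10°C 31.180; UBC6 25°C 15.095; UBC6 10°C 15.425
ΔCt(25°C) = 29.850 − 15.095 = 14.755
ΔCt(10°C) = 31.180 − 15.425 = 15.755
ΔΔCt = 15.755 − 14.755 = 1.000
Fold change = 2^(−1.000) = 0.5000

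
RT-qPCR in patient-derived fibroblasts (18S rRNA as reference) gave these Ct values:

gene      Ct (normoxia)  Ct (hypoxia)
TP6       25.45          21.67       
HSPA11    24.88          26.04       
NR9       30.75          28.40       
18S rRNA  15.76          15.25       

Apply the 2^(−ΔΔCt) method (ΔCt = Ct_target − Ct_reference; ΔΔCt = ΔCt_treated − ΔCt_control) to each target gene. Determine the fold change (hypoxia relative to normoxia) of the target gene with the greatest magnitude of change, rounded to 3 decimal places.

9.646

TP6: ΔΔCt = (21.67−15.25) − (25.45−15.76) = 6.42 − 9.69 = -3.27; fold change = 2^3.27 = 9.646
HSPA11: ΔΔCt = (26.04−15.25) − (24.88−15.76) = 10.79 − 9.12 = 1.67; fold change = 2^-1.67 = 0.314
NR9: ΔΔCt = (28.40−15.25) − (30.75−15.76) = 13.15 − 14.99 = -1.84; fold change = 2^1.84 = 3.580
TP6 has the largest |ΔΔCt| = 3.27.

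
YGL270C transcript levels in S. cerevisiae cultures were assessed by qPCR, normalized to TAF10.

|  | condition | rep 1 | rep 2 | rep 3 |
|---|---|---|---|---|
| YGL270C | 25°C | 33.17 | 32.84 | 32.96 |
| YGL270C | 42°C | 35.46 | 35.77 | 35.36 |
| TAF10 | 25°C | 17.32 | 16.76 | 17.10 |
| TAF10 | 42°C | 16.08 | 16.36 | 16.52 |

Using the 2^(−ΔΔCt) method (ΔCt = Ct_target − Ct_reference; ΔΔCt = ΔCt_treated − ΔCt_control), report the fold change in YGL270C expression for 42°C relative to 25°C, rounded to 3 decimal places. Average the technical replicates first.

Mean Ct: YGL270C 25°C 32.990; YGL270C 42°C 35.530; TAF10 25°C 17.060; TAF10 42°C 16.320
ΔCt(25°C) = 32.990 − 17.060 = 15.930
ΔCt(42°C) = 35.530 − 16.320 = 19.210
ΔΔCt = 19.210 − 15.930 = 3.280
Fold change = 2^(−3.280) = 0.1029

0.103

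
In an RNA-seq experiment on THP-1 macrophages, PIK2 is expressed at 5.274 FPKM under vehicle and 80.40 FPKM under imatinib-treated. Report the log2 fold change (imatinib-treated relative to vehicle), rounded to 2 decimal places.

Fold change = 80.40 / 5.274 = 15.2446
log2(15.2446) = 3.930

3.93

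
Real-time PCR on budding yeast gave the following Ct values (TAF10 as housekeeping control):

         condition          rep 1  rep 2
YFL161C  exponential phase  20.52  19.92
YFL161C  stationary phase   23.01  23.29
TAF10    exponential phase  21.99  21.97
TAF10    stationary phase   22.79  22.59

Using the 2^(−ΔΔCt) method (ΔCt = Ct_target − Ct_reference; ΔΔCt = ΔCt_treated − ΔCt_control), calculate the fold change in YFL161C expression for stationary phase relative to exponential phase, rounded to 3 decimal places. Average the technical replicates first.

Mean Ct: YFL161C exponential phase 20.220; YFL161C stationary phase 23.150; TAF10 exponential phase 21.980; TAF10 stationary phase 22.690
ΔCt(exponential phase) = 20.220 − 21.980 = -1.760
ΔCt(stationary phase) = 23.150 − 22.690 = 0.460
ΔΔCt = 0.460 − (-1.760) = 2.220
Fold change = 2^(−2.220) = 0.2146

0.215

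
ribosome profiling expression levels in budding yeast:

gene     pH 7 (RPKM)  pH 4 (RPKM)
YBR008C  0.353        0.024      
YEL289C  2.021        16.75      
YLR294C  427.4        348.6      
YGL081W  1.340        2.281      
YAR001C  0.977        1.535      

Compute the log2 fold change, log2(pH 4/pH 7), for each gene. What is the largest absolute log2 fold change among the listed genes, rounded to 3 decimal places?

log2(0.024/0.353) = -3.879  (YBR008C)
log2(16.75/2.021) = 3.051  (YEL289C)
log2(348.6/427.4) = -0.294  (YLR294C)
log2(2.281/1.340) = 0.767  (YGL081W)
log2(1.535/0.977) = 0.652  (YAR001C)
The largest magnitude belongs to YBR008C.

3.879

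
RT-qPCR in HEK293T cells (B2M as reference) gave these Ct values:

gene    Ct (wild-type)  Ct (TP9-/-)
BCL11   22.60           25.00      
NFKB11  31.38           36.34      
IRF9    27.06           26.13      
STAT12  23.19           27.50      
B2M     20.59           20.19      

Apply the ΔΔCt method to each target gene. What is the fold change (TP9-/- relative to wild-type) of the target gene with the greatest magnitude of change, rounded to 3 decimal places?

BCL11: ΔΔCt = (25.00−20.19) − (22.60−20.59) = 4.81 − 2.01 = 2.80; fold change = 2^-2.80 = 0.144
NFKB11: ΔΔCt = (36.34−20.19) − (31.38−20.59) = 16.15 − 10.79 = 5.36; fold change = 2^-5.36 = 0.024
IRF9: ΔΔCt = (26.13−20.19) − (27.06−20.59) = 5.94 − 6.47 = -0.53; fold change = 2^0.53 = 1.444
STAT12: ΔΔCt = (27.50−20.19) − (23.19−20.59) = 7.31 − 2.60 = 4.71; fold change = 2^-4.71 = 0.038
NFKB11 has the largest |ΔΔCt| = 5.36.

0.024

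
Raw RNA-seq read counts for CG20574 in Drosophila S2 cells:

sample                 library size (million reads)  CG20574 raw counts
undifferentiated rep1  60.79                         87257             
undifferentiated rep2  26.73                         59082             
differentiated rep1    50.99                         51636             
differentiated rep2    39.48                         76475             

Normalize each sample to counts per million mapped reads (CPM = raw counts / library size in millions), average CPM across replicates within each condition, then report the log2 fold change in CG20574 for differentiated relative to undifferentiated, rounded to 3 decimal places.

-0.306

CPM(undifferentiated rep1) = 87257 / 60.79 = 1435.3841
CPM(undifferentiated rep2) = 59082 / 26.73 = 2210.3255
CPM(differentiated rep1) = 51636 / 50.99 = 1012.6692
CPM(differentiated rep2) = 76475 / 39.48 = 1937.0567
mean CPM(undifferentiated) = 1822.8548; mean CPM(differentiated) = 1474.8629
Fold change = 1474.8629 / 1822.8548 = 0.80910
log2(0.80910) = -0.3056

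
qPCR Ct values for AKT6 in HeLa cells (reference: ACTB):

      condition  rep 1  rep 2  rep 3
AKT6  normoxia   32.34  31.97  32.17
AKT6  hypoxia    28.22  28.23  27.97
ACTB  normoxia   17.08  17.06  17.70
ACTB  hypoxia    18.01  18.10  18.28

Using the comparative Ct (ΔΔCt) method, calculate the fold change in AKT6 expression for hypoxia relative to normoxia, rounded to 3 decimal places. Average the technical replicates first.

29.243

Mean Ct: AKT6 normoxia 32.160; AKT6 hypoxia 28.140; ACTB normoxia 17.280; ACTB hypoxia 18.130
ΔCt(normoxia) = 32.160 − 17.280 = 14.880
ΔCt(hypoxia) = 28.140 − 18.130 = 10.010
ΔΔCt = 10.010 − 14.880 = -4.870
Fold change = 2^(−(-4.870)) = 2^4.870 = 29.2426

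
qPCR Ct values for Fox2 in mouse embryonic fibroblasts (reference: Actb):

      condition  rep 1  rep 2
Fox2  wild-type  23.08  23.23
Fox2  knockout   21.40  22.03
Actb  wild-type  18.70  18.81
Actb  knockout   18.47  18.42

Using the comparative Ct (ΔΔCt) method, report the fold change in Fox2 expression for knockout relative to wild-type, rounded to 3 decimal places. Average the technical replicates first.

2.189

Mean Ct: Fox2 wild-type 23.155; Fox2 knockout 21.715; Actb wild-type 18.755; Actb knockout 18.445
ΔCt(wild-type) = 23.155 − 18.755 = 4.400
ΔCt(knockout) = 21.715 − 18.445 = 3.270
ΔΔCt = 3.270 − 4.400 = -1.130
Fold change = 2^(−(-1.130)) = 2^1.130 = 2.1886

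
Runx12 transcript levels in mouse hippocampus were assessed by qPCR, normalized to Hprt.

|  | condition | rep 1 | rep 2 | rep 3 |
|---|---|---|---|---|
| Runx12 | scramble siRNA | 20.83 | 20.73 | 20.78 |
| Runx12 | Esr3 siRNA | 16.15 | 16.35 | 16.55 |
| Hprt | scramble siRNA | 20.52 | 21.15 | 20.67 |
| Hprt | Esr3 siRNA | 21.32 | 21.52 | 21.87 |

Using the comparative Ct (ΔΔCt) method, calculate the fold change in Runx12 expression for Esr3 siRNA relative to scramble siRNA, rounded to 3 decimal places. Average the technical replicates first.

37.271

Mean Ct: Runx12 scramble siRNA 20.780; Runx12 Esr3 siRNA 16.350; Hprt scramble siRNA 20.780; Hprt Esr3 siRNA 21.570
ΔCt(scramble siRNA) = 20.780 − 20.780 = 0.000
ΔCt(Esr3 siRNA) = 16.350 − 21.570 = -5.220
ΔΔCt = -5.220 − 0.000 = -5.220
Fold change = 2^(−(-5.220)) = 2^5.220 = 37.2715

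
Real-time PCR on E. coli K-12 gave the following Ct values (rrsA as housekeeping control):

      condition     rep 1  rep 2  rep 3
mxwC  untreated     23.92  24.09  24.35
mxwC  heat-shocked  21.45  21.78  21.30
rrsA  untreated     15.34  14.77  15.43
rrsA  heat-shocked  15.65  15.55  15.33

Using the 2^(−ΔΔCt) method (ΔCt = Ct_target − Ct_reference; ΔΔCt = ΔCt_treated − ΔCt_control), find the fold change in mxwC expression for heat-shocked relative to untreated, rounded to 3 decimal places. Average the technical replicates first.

7.674

Mean Ct: mxwC untreated 24.120; mxwC heat-shocked 21.510; rrsA untreated 15.180; rrsA heat-shocked 15.510
ΔCt(untreated) = 24.120 − 15.180 = 8.940
ΔCt(heat-shocked) = 21.510 − 15.510 = 6.000
ΔΔCt = 6.000 − 8.940 = -2.940
Fold change = 2^(−(-2.940)) = 2^2.940 = 7.6741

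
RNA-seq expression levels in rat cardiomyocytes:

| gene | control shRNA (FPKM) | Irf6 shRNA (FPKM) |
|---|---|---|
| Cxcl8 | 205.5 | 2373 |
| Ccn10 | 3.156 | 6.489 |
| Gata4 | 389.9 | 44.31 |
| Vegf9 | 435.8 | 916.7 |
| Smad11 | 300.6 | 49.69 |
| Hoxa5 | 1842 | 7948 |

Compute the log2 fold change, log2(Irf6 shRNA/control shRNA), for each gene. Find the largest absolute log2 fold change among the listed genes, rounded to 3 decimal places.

log2(2373/205.5) = 3.530  (Cxcl8)
log2(6.489/3.156) = 1.040  (Ccn10)
log2(44.31/389.9) = -3.137  (Gata4)
log2(916.7/435.8) = 1.073  (Vegf9)
log2(49.69/300.6) = -2.597  (Smad11)
log2(7948/1842) = 2.109  (Hoxa5)
The largest magnitude belongs to Cxcl8.

3.530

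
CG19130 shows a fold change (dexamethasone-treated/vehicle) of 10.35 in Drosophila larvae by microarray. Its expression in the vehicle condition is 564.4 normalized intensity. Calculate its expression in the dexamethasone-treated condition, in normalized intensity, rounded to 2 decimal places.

dexamethasone-treated expression = 564.4 × 10.35 = 5841.54

5841.54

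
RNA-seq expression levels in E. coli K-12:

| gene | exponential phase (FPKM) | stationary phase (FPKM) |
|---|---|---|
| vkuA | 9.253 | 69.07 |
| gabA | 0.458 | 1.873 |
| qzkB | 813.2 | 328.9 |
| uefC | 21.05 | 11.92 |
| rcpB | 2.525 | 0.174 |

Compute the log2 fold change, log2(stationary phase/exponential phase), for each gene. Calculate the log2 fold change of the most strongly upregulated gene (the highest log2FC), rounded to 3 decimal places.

log2(69.07/9.253) = 2.900  (vkuA)
log2(1.873/0.458) = 2.032  (gabA)
log2(328.9/813.2) = -1.306  (qzkB)
log2(11.92/21.05) = -0.820  (uefC)
log2(0.174/2.525) = -3.859  (rcpB)
vkuA is most strongly upregulated.

2.900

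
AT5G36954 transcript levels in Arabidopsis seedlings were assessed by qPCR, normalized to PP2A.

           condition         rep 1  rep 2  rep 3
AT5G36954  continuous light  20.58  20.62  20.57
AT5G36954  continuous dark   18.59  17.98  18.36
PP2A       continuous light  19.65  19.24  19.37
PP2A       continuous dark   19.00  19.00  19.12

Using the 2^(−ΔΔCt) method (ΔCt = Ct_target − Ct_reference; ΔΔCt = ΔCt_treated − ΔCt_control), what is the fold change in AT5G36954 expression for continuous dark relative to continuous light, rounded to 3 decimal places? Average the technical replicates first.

Mean Ct: AT5G36954 continuous light 20.590; AT5G36954 continuous dark 18.310; PP2A continuous light 19.420; PP2A continuous dark 19.040
ΔCt(continuous light) = 20.590 − 19.420 = 1.170
ΔCt(continuous dark) = 18.310 − 19.040 = -0.730
ΔΔCt = -0.730 − 1.170 = -1.900
Fold change = 2^(−(-1.900)) = 2^1.900 = 3.7321

3.732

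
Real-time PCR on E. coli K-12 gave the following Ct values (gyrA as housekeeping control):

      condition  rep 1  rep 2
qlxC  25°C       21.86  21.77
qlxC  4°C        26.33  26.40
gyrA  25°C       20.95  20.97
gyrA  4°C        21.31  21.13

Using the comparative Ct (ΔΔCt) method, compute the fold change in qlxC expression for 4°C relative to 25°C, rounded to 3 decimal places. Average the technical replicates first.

Mean Ct: qlxC 25°C 21.815; qlxC 4°C 26.365; gyrA 25°C 20.960; gyrA 4°C 21.220
ΔCt(25°C) = 21.815 − 20.960 = 0.855
ΔCt(4°C) = 26.365 − 21.220 = 5.145
ΔΔCt = 5.145 − 0.855 = 4.290
Fold change = 2^(−4.290) = 0.0511

0.051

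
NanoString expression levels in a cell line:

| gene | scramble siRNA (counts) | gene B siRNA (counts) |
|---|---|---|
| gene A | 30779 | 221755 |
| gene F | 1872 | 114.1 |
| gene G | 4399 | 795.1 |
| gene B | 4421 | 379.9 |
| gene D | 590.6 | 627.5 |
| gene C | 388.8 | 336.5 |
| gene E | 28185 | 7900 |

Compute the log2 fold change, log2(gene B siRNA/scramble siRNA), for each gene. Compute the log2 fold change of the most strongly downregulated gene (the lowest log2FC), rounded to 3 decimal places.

log2(221755/30779) = 2.849  (gene A)
log2(114.1/1872) = -4.036  (gene F)
log2(795.1/4399) = -2.468  (gene G)
log2(379.9/4421) = -3.541  (gene B)
log2(627.5/590.6) = 0.087  (gene D)
log2(336.5/388.8) = -0.208  (gene C)
log2(7900/28185) = -1.835  (gene E)
gene F is most strongly downregulated.

-4.036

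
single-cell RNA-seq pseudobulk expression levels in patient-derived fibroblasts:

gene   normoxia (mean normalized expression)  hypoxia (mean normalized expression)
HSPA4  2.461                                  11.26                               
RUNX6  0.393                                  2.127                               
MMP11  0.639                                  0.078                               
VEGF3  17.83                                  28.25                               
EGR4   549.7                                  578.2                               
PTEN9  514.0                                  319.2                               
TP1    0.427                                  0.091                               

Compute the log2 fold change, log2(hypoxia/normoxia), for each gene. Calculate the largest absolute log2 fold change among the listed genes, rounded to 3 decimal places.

log2(11.26/2.461) = 2.194  (HSPA4)
log2(2.127/0.393) = 2.436  (RUNX6)
log2(0.078/0.639) = -3.034  (MMP11)
log2(28.25/17.83) = 0.664  (VEGF3)
log2(578.2/549.7) = 0.073  (EGR4)
log2(319.2/514.0) = -0.687  (PTEN9)
log2(0.091/0.427) = -2.230  (TP1)
The largest magnitude belongs to MMP11.

3.034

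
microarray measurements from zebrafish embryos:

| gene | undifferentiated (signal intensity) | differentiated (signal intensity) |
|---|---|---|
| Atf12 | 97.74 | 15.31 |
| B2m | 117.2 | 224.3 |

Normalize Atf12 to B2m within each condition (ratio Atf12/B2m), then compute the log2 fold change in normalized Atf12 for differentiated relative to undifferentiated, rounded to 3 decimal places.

Atf12/B2m (undifferentiated) = 97.74 / 117.2 = 0.83396
Atf12/B2m (differentiated) = 15.31 / 224.3 = 0.068257
Fold change = 0.068257 / 0.83396 = 0.0818
log2(0.0818) = -3.6109

-3.611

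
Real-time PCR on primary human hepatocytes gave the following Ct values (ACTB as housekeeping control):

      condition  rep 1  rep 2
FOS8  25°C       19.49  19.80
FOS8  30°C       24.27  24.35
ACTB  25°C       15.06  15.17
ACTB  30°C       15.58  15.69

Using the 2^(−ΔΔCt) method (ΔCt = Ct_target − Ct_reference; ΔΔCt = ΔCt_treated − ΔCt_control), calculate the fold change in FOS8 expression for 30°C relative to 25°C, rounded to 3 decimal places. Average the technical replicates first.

0.057

Mean Ct: FOS8 25°C 19.645; FOS8 30°C 24.310; ACTB 25°C 15.115; ACTB 30°C 15.635
ΔCt(25°C) = 19.645 − 15.115 = 4.530
ΔCt(30°C) = 24.310 − 15.635 = 8.675
ΔΔCt = 8.675 − 4.530 = 4.145
Fold change = 2^(−4.145) = 0.0565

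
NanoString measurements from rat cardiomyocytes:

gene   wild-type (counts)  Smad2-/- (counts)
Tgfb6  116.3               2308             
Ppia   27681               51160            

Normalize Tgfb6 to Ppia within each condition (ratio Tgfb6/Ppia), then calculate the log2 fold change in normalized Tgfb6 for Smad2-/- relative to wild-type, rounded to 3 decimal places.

Tgfb6/Ppia (wild-type) = 116.3 / 27681 = 0.0042014
Tgfb6/Ppia (Smad2-/-) = 2308 / 51160 = 0.045113
Fold change = 0.045113 / 0.0042014 = 10.7376
log2(10.7376) = 3.4246

3.425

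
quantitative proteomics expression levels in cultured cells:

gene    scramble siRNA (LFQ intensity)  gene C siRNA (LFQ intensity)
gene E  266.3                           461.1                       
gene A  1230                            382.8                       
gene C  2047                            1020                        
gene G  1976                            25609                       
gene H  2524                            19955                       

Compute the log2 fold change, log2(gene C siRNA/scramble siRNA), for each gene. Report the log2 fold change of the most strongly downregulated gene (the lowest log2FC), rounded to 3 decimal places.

log2(461.1/266.3) = 0.792  (gene E)
log2(382.8/1230) = -1.684  (gene A)
log2(1020/2047) = -1.005  (gene C)
log2(25609/1976) = 3.696  (gene G)
log2(19955/2524) = 2.983  (gene H)
gene A is most strongly downregulated.

-1.684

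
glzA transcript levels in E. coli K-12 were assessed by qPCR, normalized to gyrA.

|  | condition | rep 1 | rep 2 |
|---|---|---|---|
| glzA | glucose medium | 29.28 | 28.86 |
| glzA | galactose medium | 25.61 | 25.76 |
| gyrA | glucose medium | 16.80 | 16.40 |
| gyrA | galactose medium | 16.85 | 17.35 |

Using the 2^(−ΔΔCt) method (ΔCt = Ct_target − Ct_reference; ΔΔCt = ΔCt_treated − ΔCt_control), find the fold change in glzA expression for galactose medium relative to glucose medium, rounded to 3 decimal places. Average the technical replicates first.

Mean Ct: glzA glucose medium 29.070; glzA galactose medium 25.685; gyrA glucose medium 16.600; gyrA galactose medium 17.100
ΔCt(glucose medium) = 29.070 − 16.600 = 12.470
ΔCt(galactose medium) = 25.685 − 17.100 = 8.585
ΔΔCt = 8.585 − 12.470 = -3.885
Fold change = 2^(−(-3.885)) = 2^3.885 = 14.7741

14.774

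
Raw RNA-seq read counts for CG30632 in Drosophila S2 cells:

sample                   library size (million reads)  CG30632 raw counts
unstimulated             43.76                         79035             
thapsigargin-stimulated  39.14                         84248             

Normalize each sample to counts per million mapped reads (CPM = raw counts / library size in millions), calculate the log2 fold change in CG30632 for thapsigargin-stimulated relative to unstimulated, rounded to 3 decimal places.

CPM(unstimulated) = 79035 / 43.76 = 1806.1015
CPM(thapsigargin-stimulated) = 84248 / 39.14 = 2152.4783
Fold change = 2152.4783 / 1806.1015 = 1.19178
log2(1.19178) = 0.2531

0.253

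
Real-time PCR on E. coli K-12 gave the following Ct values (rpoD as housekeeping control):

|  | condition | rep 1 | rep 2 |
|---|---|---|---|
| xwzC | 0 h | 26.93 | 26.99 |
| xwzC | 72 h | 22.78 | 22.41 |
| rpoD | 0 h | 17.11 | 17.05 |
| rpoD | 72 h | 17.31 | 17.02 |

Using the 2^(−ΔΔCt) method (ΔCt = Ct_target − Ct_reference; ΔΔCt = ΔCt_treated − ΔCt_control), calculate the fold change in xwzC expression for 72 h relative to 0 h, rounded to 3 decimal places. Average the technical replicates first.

Mean Ct: xwzC 0 h 26.960; xwzC 72 h 22.595; rpoD 0 h 17.080; rpoD 72 h 17.165
ΔCt(0 h) = 26.960 − 17.080 = 9.880
ΔCt(72 h) = 22.595 − 17.165 = 5.430
ΔΔCt = 5.430 − 9.880 = -4.450
Fold change = 2^(−(-4.450)) = 2^4.450 = 21.8566

21.857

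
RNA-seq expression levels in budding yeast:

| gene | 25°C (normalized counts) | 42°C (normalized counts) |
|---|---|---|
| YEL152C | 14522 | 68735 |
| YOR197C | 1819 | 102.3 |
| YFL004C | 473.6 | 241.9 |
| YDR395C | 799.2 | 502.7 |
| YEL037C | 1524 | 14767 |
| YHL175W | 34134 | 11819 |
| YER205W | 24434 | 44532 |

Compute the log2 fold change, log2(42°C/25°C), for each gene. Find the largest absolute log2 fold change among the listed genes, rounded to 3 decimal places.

log2(68735/14522) = 2.243  (YEL152C)
log2(102.3/1819) = -4.152  (YOR197C)
log2(241.9/473.6) = -0.969  (YFL004C)
log2(502.7/799.2) = -0.669  (YDR395C)
log2(14767/1524) = 3.276  (YEL037C)
log2(11819/34134) = -1.530  (YHL175W)
log2(44532/24434) = 0.866  (YER205W)
The largest magnitude belongs to YOR197C.

4.152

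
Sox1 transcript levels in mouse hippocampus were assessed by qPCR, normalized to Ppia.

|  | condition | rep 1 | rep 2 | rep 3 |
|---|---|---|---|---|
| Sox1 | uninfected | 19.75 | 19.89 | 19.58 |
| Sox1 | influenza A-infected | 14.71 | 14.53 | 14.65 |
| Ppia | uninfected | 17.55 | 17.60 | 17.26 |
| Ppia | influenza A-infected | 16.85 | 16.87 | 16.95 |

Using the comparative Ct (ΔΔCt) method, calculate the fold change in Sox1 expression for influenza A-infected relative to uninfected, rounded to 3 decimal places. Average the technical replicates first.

23.103

Mean Ct: Sox1 uninfected 19.740; Sox1 influenza A-infected 14.630; Ppia uninfected 17.470; Ppia influenza A-infected 16.890
ΔCt(uninfected) = 19.740 − 17.470 = 2.270
ΔCt(influenza A-infected) = 14.630 − 16.890 = -2.260
ΔΔCt = -2.260 − 2.270 = -4.530
Fold change = 2^(−(-4.530)) = 2^4.530 = 23.1029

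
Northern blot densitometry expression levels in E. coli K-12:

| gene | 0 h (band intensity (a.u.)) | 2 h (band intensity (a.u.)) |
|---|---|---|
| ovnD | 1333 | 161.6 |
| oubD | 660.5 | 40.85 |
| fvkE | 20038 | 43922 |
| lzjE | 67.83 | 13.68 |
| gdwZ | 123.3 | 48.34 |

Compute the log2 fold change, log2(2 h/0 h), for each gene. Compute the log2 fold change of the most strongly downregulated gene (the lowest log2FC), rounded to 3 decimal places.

-4.015

log2(161.6/1333) = -3.044  (ovnD)
log2(40.85/660.5) = -4.015  (oubD)
log2(43922/20038) = 1.132  (fvkE)
log2(13.68/67.83) = -2.310  (lzjE)
log2(48.34/123.3) = -1.351  (gdwZ)
oubD is most strongly downregulated.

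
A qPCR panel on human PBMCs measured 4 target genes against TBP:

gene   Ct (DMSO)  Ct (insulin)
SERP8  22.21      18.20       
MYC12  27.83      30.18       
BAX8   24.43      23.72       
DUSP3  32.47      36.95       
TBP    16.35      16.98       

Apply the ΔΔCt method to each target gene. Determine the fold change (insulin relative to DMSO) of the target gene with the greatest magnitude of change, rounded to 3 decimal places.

24.933

SERP8: ΔΔCt = (18.20−16.98) − (22.21−16.35) = 1.22 − 5.86 = -4.64; fold change = 2^4.64 = 24.933
MYC12: ΔΔCt = (30.18−16.98) − (27.83−16.35) = 13.20 − 11.48 = 1.72; fold change = 2^-1.72 = 0.304
BAX8: ΔΔCt = (23.72−16.98) − (24.43−16.35) = 6.74 − 8.08 = -1.34; fold change = 2^1.34 = 2.532
DUSP3: ΔΔCt = (36.95−16.98) − (32.47−16.35) = 19.97 − 16.12 = 3.85; fold change = 2^-3.85 = 0.069
SERP8 has the largest |ΔΔCt| = 4.64.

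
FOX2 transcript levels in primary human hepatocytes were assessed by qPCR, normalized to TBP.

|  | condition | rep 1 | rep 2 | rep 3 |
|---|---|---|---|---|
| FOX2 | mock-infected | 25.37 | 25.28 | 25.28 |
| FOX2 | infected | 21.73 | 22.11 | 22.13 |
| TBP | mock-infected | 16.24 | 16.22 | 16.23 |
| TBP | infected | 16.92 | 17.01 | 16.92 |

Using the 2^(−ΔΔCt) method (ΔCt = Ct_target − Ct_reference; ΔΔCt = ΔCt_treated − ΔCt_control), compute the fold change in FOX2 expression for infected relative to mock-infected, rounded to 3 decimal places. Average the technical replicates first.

Mean Ct: FOX2 mock-infected 25.310; FOX2 infected 21.990; TBP mock-infected 16.230; TBP infected 16.950
ΔCt(mock-infected) = 25.310 − 16.230 = 9.080
ΔCt(infected) = 21.990 − 16.950 = 5.040
ΔΔCt = 5.040 − 9.080 = -4.040
Fold change = 2^(−(-4.040)) = 2^4.040 = 16.4498

16.450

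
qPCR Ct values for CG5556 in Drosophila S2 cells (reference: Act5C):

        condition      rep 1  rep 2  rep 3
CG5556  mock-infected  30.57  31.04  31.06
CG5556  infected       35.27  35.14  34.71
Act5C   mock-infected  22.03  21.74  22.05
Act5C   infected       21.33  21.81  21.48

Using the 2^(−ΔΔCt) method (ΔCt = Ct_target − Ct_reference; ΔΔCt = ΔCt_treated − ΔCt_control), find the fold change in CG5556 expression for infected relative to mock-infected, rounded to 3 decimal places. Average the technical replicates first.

0.043

Mean Ct: CG5556 mock-infected 30.890; CG5556 infected 35.040; Act5C mock-infected 21.940; Act5C infected 21.540
ΔCt(mock-infected) = 30.890 − 21.940 = 8.950
ΔCt(infected) = 35.040 − 21.540 = 13.500
ΔΔCt = 13.500 − 8.950 = 4.550
Fold change = 2^(−4.550) = 0.0427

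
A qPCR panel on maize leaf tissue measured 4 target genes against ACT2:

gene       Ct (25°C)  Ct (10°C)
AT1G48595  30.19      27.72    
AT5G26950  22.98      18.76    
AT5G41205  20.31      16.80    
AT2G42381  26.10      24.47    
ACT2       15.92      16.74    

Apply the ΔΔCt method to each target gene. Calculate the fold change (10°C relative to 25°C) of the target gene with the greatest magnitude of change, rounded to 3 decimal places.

AT1G48595: ΔΔCt = (27.72−16.74) − (30.19−15.92) = 10.98 − 14.27 = -3.29; fold change = 2^3.29 = 9.781
AT5G26950: ΔΔCt = (18.76−16.74) − (22.98−15.92) = 2.02 − 7.06 = -5.04; fold change = 2^5.04 = 32.900
AT5G41205: ΔΔCt = (16.80−16.74) − (20.31−15.92) = 0.06 − 4.39 = -4.33; fold change = 2^4.33 = 20.112
AT2G42381: ΔΔCt = (24.47−16.74) − (26.10−15.92) = 7.73 − 10.18 = -2.45; fold change = 2^2.45 = 5.464
AT5G26950 has the largest |ΔΔCt| = 5.04.

32.900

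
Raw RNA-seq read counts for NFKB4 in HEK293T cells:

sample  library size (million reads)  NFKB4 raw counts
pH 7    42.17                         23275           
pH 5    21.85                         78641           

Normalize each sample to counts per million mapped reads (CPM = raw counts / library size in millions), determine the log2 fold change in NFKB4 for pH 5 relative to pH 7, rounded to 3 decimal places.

2.705

CPM(pH 7) = 23275 / 42.17 = 551.9327
CPM(pH 5) = 78641 / 21.85 = 3599.1304
Fold change = 3599.1304 / 551.9327 = 6.52096
log2(6.52096) = 2.7051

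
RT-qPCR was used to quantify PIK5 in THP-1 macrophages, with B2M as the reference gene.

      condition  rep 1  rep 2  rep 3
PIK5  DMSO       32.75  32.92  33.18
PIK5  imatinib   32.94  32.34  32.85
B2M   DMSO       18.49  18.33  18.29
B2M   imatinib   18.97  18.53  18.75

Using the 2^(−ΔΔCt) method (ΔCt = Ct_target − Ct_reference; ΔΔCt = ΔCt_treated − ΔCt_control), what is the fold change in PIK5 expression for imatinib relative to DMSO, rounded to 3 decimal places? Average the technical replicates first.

1.537

Mean Ct: PIK5 DMSO 32.950; PIK5 imatinib 32.710; B2M DMSO 18.370; B2M imatinib 18.750
ΔCt(DMSO) = 32.950 − 18.370 = 14.580
ΔCt(imatinib) = 32.710 − 18.750 = 13.960
ΔΔCt = 13.960 − 14.580 = -0.620
Fold change = 2^(−(-0.620)) = 2^0.620 = 1.5369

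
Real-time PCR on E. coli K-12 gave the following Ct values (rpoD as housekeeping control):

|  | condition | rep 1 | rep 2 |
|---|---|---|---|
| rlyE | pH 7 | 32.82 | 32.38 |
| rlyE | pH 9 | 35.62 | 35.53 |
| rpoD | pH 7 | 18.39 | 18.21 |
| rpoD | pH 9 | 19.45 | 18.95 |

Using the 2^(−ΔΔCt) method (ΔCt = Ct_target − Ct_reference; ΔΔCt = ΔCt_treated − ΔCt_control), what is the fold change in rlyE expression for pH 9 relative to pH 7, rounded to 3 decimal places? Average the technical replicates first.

Mean Ct: rlyE pH 7 32.600; rlyE pH 9 35.575; rpoD pH 7 18.300; rpoD pH 9 19.200
ΔCt(pH 7) = 32.600 − 18.300 = 14.300
ΔCt(pH 9) = 35.575 − 19.200 = 16.375
ΔΔCt = 16.375 − 14.300 = 2.075
Fold change = 2^(−2.075) = 0.2373

0.237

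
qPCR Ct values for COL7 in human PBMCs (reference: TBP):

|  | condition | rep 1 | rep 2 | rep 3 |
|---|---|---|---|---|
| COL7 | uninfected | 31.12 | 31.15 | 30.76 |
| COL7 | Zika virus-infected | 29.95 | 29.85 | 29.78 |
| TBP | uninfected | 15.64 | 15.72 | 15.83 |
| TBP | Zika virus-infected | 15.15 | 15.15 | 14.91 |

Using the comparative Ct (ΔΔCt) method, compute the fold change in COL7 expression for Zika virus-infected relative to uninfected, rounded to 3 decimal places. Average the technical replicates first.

1.404

Mean Ct: COL7 uninfected 31.010; COL7 Zika virus-infected 29.860; TBP uninfected 15.730; TBP Zika virus-infected 15.070
ΔCt(uninfected) = 31.010 − 15.730 = 15.280
ΔCt(Zika virus-infected) = 29.860 − 15.070 = 14.790
ΔΔCt = 14.790 − 15.280 = -0.490
Fold change = 2^(−(-0.490)) = 2^0.490 = 1.4044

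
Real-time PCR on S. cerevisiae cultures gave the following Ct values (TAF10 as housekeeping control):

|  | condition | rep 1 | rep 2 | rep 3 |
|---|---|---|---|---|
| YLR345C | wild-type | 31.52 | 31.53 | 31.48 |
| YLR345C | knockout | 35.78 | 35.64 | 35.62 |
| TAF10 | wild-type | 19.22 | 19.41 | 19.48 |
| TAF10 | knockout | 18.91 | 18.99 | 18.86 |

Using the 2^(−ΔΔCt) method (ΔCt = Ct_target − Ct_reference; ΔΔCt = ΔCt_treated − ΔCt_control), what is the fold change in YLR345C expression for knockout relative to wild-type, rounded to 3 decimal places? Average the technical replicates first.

0.041

Mean Ct: YLR345C wild-type 31.510; YLR345C knockout 35.680; TAF10 wild-type 19.370; TAF10 knockout 18.920
ΔCt(wild-type) = 31.510 − 19.370 = 12.140
ΔCt(knockout) = 35.680 − 18.920 = 16.760
ΔΔCt = 16.760 − 12.140 = 4.620
Fold change = 2^(−4.620) = 0.0407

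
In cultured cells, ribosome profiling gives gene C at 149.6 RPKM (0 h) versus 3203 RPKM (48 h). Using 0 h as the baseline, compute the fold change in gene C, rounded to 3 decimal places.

Fold change = 3203 / 149.6 = 21.4104
gene C is upregulated.

21.410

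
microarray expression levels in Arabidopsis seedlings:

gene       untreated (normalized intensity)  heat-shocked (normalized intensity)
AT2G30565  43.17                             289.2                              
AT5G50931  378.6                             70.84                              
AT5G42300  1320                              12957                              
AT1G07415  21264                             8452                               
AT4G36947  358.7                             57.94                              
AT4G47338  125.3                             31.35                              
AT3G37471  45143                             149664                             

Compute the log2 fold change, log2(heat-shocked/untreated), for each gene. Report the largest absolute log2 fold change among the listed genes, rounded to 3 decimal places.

log2(289.2/43.17) = 2.744  (AT2G30565)
log2(70.84/378.6) = -2.418  (AT5G50931)
log2(12957/1320) = 3.295  (AT5G42300)
log2(8452/21264) = -1.331  (AT1G07415)
log2(57.94/358.7) = -2.630  (AT4G36947)
log2(31.35/125.3) = -1.999  (AT4G47338)
log2(149664/45143) = 1.729  (AT3G37471)
The largest magnitude belongs to AT5G42300.

3.295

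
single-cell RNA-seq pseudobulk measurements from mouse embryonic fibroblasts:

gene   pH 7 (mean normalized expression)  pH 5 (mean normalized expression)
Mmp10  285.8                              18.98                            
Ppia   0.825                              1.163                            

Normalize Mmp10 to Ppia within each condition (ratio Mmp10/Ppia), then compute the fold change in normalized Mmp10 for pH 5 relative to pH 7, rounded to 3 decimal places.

0.047

Mmp10/Ppia (pH 7) = 285.8 / 0.825 = 346.42
Mmp10/Ppia (pH 5) = 18.98 / 1.163 = 16.32
Fold change = 16.32 / 346.42 = 0.0471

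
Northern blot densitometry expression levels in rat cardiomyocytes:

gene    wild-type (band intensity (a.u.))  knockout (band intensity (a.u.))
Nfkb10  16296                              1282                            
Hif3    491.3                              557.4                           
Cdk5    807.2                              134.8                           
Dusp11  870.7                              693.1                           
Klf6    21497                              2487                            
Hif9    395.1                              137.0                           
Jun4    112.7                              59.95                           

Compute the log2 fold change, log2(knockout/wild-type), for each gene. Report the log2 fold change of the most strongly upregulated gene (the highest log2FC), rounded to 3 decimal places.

log2(1282/16296) = -3.668  (Nfkb10)
log2(557.4/491.3) = 0.182  (Hif3)
log2(134.8/807.2) = -2.582  (Cdk5)
log2(693.1/870.7) = -0.329  (Dusp11)
log2(2487/21497) = -3.112  (Klf6)
log2(137.0/395.1) = -1.528  (Hif9)
log2(59.95/112.7) = -0.911  (Jun4)
Hif3 is most strongly upregulated.

0.182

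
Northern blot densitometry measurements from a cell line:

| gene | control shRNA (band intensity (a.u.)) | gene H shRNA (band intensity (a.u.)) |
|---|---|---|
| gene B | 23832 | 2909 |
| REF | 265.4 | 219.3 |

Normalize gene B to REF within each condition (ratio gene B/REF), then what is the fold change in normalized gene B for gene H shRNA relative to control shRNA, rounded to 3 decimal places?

0.148

gene B/REF (control shRNA) = 23832 / 265.4 = 89.797
gene B/REF (gene H shRNA) = 2909 / 219.3 = 13.265
Fold change = 13.265 / 89.797 = 0.1477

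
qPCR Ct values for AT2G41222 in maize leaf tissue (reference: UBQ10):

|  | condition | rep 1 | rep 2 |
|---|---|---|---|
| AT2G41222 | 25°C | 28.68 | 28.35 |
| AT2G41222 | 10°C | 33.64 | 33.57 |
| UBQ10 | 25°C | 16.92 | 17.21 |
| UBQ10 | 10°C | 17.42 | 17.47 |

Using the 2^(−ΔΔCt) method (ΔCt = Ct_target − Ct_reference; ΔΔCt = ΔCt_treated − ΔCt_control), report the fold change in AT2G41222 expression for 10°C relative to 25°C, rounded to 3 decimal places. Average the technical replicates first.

Mean Ct: AT2G41222 25°C 28.515; AT2G41222 10°C 33.605; UBQ10 25°C 17.065; UBQ10 10°C 17.445
ΔCt(25°C) = 28.515 − 17.065 = 11.450
ΔCt(10°C) = 33.605 − 17.445 = 16.160
ΔΔCt = 16.160 − 11.450 = 4.710
Fold change = 2^(−4.710) = 0.0382

0.038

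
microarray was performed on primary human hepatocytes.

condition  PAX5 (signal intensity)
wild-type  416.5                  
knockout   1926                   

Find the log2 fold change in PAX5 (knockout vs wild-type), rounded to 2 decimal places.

Fold change = 1926 / 416.5 = 4.6242
log2(4.6242) = 2.209

2.21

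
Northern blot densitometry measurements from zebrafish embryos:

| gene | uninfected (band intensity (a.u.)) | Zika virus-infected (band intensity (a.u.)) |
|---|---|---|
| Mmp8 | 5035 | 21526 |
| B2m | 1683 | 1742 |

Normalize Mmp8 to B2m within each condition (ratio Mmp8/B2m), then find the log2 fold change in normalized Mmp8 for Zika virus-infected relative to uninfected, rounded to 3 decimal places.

Mmp8/B2m (uninfected) = 5035 / 1683 = 2.9917
Mmp8/B2m (Zika virus-infected) = 21526 / 1742 = 12.357
Fold change = 12.357 / 2.9917 = 4.1305
log2(4.1305) = 2.0463

2.046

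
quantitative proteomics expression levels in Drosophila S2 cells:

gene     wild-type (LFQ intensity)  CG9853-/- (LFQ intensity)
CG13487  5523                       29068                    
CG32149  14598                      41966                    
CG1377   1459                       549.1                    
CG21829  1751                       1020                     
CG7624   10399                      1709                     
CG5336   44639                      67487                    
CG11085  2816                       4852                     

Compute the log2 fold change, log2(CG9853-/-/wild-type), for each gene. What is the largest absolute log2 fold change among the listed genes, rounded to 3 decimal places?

2.605

log2(29068/5523) = 2.396  (CG13487)
log2(41966/14598) = 1.523  (CG32149)
log2(549.1/1459) = -1.410  (CG1377)
log2(1020/1751) = -0.780  (CG21829)
log2(1709/10399) = -2.605  (CG7624)
log2(67487/44639) = 0.596  (CG5336)
log2(4852/2816) = 0.785  (CG11085)
The largest magnitude belongs to CG7624.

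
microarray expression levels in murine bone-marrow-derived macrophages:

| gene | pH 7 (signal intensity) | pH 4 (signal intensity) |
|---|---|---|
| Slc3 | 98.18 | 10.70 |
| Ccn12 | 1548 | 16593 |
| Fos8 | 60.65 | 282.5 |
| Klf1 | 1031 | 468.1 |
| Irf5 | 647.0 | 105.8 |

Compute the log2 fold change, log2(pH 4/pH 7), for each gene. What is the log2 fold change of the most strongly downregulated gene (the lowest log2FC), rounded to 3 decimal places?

-3.198

log2(10.70/98.18) = -3.198  (Slc3)
log2(16593/1548) = 3.422  (Ccn12)
log2(282.5/60.65) = 2.220  (Fos8)
log2(468.1/1031) = -1.139  (Klf1)
log2(105.8/647.0) = -2.612  (Irf5)
Slc3 is most strongly downregulated.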